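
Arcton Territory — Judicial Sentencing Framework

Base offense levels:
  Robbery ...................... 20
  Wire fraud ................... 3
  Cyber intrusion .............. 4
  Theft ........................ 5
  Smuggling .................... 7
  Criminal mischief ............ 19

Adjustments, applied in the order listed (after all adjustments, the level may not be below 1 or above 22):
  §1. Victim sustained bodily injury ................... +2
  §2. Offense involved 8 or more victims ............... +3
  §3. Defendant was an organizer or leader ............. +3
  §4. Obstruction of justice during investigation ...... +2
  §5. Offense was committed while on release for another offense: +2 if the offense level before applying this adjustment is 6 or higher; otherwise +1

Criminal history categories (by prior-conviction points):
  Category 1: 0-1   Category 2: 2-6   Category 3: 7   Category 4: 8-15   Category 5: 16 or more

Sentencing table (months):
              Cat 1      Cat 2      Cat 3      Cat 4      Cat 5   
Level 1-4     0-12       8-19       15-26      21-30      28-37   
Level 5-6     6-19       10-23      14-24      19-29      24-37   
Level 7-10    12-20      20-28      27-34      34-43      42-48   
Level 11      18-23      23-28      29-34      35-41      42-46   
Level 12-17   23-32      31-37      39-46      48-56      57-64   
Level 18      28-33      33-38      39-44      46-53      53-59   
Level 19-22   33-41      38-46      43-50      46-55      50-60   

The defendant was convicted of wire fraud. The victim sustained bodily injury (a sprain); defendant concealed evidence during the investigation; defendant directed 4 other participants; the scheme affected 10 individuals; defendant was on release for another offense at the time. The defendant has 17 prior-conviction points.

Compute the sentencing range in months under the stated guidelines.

Base offense level for wire fraud: 3.
§1 applies: 3 + 2 = 5.
§2 applies: 5 + 3 = 8.
§3 applies: 8 + 3 = 11.
§4 applies: 11 + 2 = 13.
§5 applies (level before this adjustment is 13 ≥ 6, so +2): 13 + 2 = 15.
Final offense level: 15.
Criminal history: 17 prior points → Category 5 (16+).
Level 15 falls in the 12-17 band.
Grid: Level 12-17 × Category 5 = 57-64 months.

57-64 months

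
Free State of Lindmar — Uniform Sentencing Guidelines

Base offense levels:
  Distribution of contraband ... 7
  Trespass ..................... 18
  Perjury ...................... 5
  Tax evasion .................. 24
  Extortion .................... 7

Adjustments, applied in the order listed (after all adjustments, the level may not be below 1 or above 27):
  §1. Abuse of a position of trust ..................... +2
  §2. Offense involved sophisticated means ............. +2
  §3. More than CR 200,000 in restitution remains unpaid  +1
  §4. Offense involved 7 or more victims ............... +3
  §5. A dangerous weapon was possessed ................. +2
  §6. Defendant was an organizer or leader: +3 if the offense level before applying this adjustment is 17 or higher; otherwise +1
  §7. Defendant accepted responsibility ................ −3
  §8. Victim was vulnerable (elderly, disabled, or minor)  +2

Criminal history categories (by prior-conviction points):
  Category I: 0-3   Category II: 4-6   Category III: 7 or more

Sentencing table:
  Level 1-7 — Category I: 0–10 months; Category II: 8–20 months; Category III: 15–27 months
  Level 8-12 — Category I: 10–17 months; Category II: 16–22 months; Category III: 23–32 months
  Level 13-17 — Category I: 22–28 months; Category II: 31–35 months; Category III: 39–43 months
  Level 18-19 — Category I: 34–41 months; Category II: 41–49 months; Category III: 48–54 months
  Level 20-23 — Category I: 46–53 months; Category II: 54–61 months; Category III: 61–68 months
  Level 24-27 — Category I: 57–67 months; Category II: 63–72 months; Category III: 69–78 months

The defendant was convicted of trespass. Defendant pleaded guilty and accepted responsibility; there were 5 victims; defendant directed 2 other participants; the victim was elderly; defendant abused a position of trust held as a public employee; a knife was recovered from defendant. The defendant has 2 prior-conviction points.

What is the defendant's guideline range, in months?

57-67 months

Base offense level for trespass: 18.
§1 applies: 18 + 2 = 20.
§2 does not apply.
§3 does not apply.
§4 does not apply.
§5 applies: 20 + 2 = 22.
§6 applies (level before this adjustment is 22 ≥ 17, so +3): 22 + 3 = 25.
§7 applies: 25 − 3 = 22.
§8 applies: 22 + 2 = 24.
Final offense level: 24.
Criminal history: 2 prior points → Category I (0-3).
Level 24 falls in the 24-27 band.
Grid: Level 24-27 × Category I = 57-67 months.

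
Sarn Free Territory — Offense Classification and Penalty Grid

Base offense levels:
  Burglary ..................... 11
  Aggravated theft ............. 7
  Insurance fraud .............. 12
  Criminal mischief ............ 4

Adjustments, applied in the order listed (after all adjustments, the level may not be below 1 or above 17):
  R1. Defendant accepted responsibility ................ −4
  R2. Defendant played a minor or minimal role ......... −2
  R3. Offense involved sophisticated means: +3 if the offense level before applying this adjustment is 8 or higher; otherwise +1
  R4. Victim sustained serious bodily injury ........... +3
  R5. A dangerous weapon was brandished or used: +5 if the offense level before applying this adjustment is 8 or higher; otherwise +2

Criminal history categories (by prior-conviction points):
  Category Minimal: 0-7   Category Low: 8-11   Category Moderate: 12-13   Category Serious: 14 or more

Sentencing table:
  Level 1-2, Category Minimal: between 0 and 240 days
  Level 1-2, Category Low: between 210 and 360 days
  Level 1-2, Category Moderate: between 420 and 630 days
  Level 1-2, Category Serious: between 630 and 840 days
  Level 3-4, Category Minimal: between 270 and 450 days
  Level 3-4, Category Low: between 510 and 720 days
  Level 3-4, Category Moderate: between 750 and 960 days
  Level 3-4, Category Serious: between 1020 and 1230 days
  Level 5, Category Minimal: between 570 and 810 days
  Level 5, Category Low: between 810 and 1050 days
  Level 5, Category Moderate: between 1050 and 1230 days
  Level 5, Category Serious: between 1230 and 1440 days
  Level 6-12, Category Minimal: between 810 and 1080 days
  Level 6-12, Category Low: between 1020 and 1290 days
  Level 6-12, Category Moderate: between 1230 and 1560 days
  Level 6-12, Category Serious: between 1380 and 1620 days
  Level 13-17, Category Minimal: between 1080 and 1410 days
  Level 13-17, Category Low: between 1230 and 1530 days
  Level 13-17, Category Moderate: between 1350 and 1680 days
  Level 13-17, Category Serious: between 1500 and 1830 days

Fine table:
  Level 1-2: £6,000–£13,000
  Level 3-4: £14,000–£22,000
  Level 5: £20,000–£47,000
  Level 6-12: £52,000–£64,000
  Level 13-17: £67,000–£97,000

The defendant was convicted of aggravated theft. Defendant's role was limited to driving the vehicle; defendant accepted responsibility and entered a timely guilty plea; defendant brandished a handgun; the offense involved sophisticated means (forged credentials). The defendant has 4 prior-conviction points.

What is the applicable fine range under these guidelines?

Base offense level for aggravated theft: 7.
R1 applies: 7 − 4 = 3.
R2 applies: 3 − 2 = 1.
R3 applies (level before this adjustment is 1 < 8, so +1): 1 + 1 = 2.
R5 applies (level before this adjustment is 2 < 8, so +2): 2 + 2 = 4.
Final offense level: 4.
Level 4 falls in the 3-4 band.
Fine table: Level 3-4 → £14,000–£22,000.

£14,000–£22,000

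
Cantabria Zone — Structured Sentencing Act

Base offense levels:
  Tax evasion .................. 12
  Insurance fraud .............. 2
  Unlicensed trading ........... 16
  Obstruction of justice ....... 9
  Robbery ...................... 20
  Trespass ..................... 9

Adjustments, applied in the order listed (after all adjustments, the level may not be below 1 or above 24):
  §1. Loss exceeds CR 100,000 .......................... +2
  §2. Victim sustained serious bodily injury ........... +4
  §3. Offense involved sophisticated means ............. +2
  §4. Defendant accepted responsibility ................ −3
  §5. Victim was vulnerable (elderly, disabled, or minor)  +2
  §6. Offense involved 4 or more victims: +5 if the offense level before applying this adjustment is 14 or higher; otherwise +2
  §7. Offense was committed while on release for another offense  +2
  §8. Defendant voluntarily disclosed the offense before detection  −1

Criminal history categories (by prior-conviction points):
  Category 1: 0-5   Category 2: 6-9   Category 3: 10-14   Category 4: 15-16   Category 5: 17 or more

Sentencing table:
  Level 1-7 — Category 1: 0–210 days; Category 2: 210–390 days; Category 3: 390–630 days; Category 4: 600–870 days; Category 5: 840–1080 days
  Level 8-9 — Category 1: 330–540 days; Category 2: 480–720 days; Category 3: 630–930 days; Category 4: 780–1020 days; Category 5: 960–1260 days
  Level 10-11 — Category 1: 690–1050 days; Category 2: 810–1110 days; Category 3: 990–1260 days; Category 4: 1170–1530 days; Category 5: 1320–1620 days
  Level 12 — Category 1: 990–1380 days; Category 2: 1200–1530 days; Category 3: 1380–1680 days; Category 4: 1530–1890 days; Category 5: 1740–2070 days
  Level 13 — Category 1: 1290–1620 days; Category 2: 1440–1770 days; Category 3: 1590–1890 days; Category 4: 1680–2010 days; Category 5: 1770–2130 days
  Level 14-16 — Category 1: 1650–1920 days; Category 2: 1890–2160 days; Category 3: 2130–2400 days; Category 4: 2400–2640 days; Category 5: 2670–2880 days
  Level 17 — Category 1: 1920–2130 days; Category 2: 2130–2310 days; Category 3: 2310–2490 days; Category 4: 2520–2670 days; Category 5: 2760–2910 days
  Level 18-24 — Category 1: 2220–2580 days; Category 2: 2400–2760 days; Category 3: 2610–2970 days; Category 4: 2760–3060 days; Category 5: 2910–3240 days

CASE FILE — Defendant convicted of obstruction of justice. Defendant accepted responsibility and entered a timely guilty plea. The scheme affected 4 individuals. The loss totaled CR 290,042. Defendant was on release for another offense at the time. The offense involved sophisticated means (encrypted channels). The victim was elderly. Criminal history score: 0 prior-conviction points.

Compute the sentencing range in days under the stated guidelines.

1650-1920 days

Base offense level for obstruction of justice: 9.
§1 applies: 9 + 2 = 11.
§3 applies: 11 + 2 = 13.
§4 applies: 13 − 3 = 10.
§5 applies: 10 + 2 = 12.
§6 applies (level before this adjustment is 12 < 14, so +2): 12 + 2 = 14.
§7 applies: 14 + 2 = 16.
§8 does not apply.
Final offense level: 16.
Criminal history: 0 prior points → Category 1 (0-5).
Level 16 falls in the 14-16 band.
Grid: Level 14-16 × Category 1 = 1650-1920 days.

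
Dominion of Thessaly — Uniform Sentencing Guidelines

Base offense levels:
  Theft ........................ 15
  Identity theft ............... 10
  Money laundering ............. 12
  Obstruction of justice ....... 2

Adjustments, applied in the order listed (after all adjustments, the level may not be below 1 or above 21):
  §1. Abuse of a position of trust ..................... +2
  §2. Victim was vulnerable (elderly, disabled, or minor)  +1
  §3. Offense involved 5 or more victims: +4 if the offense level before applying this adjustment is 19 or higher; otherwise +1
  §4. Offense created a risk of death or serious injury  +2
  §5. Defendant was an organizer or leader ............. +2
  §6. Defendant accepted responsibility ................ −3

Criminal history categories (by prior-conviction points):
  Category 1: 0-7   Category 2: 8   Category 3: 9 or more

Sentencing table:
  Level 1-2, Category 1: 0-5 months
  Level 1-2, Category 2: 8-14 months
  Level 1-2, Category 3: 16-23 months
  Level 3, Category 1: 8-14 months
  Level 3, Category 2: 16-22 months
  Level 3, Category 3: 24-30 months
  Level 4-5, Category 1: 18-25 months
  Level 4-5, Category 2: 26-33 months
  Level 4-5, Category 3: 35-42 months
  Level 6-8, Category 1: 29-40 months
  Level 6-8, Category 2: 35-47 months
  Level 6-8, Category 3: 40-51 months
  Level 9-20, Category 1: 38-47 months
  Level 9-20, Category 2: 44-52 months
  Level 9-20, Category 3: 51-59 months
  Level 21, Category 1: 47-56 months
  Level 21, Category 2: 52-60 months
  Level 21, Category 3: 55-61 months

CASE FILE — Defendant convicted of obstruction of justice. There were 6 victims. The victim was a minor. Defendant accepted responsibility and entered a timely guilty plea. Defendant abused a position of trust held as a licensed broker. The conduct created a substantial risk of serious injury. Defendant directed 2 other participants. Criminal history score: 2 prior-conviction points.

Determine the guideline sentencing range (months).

29-40 months

Base offense level for obstruction of justice: 2.
§1 applies: 2 + 2 = 4.
§2 applies: 4 + 1 = 5.
§3 applies (level before this adjustment is 5 < 19, so +1): 5 + 1 = 6.
§4 applies: 6 + 2 = 8.
§5 applies: 8 + 2 = 10.
§6 applies: 10 − 3 = 7.
Final offense level: 7.
Criminal history: 2 prior points → Category 1 (0-7).
Level 7 falls in the 6-8 band.
Grid: Level 6-8 × Category 1 = 29-40 months.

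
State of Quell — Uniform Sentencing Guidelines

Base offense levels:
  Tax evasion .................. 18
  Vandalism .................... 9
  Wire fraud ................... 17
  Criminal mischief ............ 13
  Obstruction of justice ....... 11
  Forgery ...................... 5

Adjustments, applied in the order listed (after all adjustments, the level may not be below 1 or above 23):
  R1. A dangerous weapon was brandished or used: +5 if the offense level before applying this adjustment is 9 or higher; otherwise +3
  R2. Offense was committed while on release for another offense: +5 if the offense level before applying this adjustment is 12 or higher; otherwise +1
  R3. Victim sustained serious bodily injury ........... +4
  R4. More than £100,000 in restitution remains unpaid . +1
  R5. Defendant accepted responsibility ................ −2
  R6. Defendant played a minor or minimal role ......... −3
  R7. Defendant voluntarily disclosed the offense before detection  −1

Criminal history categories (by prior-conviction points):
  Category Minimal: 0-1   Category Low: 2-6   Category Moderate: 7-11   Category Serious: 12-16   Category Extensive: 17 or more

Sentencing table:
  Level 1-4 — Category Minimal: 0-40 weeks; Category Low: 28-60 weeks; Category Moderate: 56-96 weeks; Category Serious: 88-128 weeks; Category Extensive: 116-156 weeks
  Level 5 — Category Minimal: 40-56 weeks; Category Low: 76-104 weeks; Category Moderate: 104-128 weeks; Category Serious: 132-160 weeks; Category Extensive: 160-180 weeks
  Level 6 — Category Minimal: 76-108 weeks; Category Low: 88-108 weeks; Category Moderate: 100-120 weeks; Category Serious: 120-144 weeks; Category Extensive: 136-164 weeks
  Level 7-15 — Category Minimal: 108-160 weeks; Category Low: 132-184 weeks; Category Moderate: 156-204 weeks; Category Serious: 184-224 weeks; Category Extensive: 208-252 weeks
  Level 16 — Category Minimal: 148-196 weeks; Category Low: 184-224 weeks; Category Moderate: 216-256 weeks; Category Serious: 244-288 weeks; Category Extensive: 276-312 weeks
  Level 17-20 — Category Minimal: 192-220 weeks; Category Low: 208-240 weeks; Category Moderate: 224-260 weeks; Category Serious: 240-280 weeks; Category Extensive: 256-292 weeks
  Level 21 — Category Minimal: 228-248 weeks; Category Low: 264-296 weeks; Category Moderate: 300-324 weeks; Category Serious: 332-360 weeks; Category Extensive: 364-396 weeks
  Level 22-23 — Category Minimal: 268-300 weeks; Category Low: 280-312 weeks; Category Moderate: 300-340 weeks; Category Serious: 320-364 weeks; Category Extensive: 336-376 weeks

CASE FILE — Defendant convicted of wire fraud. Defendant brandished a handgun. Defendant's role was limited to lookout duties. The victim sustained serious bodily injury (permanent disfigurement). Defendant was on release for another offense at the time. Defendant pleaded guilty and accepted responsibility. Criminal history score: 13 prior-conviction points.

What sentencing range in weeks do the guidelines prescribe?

320-364 weeks

Base offense level for wire fraud: 17.
R1 applies (level before this adjustment is 17 ≥ 9, so +5): 17 + 5 = 22.
R2 applies (level before this adjustment is 22 ≥ 12, so +5): 22 + 5 = 27.
R3 applies: 27 + 4 = 31.
R4 does not apply.
R5 applies: 31 − 2 = 29.
R6 applies: 29 − 3 = 26.
Level 26 exceeds the maximum of 23; capped at 23.
Final offense level: 23.
Criminal history: 13 prior points → Category Serious (12-16).
Level 23 falls in the 22-23 band.
Grid: Level 22-23 × Category Serious = 320-364 weeks.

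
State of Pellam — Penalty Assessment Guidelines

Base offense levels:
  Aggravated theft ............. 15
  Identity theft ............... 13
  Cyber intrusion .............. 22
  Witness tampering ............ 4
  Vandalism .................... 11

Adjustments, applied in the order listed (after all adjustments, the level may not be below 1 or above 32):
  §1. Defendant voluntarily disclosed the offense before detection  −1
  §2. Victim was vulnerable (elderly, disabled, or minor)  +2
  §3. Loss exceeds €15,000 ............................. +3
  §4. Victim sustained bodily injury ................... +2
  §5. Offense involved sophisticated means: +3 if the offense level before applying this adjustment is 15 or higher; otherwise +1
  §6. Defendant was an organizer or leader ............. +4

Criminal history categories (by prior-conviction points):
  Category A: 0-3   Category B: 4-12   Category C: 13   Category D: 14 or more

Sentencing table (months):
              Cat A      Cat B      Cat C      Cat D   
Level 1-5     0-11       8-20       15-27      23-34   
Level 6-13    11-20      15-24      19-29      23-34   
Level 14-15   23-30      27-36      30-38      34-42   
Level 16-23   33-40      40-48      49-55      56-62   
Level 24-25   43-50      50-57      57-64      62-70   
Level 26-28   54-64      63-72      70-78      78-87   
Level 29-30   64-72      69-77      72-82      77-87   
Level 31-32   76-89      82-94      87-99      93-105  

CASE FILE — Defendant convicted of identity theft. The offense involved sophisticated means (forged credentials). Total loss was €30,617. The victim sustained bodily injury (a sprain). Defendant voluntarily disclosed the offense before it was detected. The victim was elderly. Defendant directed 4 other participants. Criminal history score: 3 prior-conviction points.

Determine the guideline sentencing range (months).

Base offense level for identity theft: 13.
§1 applies: 13 − 1 = 12.
§2 applies: 12 + 2 = 14.
§3 applies: 14 + 3 = 17.
§4 applies: 17 + 2 = 19.
§5 applies (level before this adjustment is 19 ≥ 15, so +3): 19 + 3 = 22.
§6 applies: 22 + 4 = 26.
Final offense level: 26.
Criminal history: 3 prior points → Category A (0-3).
Level 26 falls in the 26-28 band.
Grid: Level 26-28 × Category A = 54-64 months.

54-64 months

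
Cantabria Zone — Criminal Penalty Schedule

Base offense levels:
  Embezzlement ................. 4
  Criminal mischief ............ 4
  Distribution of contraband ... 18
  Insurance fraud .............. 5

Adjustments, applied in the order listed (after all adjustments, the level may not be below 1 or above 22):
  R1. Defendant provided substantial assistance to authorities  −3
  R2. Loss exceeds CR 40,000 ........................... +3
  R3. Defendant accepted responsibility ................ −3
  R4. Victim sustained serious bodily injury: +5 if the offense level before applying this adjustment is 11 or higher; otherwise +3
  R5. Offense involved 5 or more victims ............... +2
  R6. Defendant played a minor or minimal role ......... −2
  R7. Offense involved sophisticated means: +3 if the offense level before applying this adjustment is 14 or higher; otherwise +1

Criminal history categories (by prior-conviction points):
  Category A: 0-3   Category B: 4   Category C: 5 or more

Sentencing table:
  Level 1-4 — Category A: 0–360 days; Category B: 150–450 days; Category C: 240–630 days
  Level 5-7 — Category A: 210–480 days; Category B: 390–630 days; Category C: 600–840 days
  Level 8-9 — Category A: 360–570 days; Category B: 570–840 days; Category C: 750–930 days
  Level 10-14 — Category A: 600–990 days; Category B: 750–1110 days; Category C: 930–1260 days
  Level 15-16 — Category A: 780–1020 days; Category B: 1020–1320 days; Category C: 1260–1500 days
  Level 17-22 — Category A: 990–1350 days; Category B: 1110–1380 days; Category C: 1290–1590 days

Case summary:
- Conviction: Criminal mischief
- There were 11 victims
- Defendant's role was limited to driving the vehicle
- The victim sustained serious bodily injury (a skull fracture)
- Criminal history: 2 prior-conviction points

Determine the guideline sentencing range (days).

210-480 days

Base offense level for criminal mischief: 4.
R2 does not apply.
R4 applies (level before this adjustment is 4 < 11, so +3): 4 + 3 = 7.
R5 applies: 7 + 2 = 9.
R6 applies: 9 − 2 = 7.
R7 does not apply.
Final offense level: 7.
Criminal history: 2 prior points → Category A (0-3).
Level 7 falls in the 5-7 band.
Grid: Level 5-7 × Category A = 210-480 days.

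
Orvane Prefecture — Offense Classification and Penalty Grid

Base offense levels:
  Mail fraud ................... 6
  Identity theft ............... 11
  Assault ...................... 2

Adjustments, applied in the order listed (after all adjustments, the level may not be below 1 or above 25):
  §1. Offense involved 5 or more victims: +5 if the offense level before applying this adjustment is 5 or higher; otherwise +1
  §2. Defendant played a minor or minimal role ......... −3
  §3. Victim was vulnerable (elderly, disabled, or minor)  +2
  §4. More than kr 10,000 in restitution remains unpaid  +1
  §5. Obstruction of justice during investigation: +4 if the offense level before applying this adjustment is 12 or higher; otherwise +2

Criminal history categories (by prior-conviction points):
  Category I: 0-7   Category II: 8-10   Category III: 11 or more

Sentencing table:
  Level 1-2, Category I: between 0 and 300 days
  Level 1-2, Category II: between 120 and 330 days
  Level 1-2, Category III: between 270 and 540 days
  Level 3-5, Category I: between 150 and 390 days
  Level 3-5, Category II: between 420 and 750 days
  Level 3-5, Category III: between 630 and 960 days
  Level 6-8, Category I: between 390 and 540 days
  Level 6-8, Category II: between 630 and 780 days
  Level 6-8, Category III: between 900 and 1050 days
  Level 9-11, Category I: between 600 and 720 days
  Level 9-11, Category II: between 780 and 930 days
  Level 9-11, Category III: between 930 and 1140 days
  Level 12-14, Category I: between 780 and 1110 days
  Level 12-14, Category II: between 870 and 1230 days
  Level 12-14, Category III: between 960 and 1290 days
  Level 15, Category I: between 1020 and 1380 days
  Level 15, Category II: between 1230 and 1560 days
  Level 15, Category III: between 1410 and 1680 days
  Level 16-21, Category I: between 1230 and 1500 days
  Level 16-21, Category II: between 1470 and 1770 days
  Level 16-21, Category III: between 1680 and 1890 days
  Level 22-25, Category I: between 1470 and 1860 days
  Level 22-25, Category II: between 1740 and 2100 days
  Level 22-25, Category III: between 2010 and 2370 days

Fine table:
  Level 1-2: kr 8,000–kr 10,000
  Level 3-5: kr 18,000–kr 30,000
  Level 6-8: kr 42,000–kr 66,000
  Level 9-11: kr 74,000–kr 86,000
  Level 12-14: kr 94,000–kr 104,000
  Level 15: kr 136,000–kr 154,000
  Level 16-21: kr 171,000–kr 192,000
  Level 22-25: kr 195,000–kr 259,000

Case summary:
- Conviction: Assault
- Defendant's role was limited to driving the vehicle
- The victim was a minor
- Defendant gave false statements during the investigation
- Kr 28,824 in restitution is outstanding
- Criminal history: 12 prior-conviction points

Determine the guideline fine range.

kr 18,000–kr 30,000

Base offense level for assault: 2.
§2 applies: 2 − 3 = -1.
§3 applies: -1 + 2 = 1.
§4 applies: 1 + 1 = 2.
§5 applies (level before this adjustment is 2 < 12, so +2): 2 + 2 = 4.
Final offense level: 4.
Level 4 falls in the 3-5 band.
Fine table: Level 3-5 → kr 18,000–kr 30,000.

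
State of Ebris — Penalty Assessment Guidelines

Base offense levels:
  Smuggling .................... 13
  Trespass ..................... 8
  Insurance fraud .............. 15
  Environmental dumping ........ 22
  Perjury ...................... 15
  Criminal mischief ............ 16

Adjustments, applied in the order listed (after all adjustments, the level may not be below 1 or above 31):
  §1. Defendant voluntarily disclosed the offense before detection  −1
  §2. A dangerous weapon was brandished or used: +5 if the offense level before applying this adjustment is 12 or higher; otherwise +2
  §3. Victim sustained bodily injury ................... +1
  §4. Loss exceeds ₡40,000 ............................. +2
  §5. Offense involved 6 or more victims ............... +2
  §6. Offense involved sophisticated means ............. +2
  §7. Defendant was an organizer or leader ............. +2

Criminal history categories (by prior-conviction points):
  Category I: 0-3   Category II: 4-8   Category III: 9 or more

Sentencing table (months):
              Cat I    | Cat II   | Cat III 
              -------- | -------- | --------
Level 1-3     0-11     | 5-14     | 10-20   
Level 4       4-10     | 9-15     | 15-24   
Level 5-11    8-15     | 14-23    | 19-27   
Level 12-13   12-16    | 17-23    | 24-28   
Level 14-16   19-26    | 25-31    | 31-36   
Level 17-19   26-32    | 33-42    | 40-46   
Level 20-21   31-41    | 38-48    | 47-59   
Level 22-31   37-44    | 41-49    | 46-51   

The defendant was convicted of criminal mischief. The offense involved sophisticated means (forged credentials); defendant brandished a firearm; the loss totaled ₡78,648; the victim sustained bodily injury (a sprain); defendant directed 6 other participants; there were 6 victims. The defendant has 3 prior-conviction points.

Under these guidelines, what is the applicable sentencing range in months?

Base offense level for criminal mischief: 16.
§1 does not apply.
§2 applies (level before this adjustment is 16 ≥ 12, so +5): 16 + 5 = 21.
§3 applies: 21 + 1 = 22.
§4 applies: 22 + 2 = 24.
§5 applies: 24 + 2 = 26.
§6 applies: 26 + 2 = 28.
§7 applies: 28 + 2 = 30.
Final offense level: 30.
Criminal history: 3 prior points → Category I (0-3).
Level 30 falls in the 22-31 band.
Grid: Level 22-31 × Category I = 37-44 months.

37-44 months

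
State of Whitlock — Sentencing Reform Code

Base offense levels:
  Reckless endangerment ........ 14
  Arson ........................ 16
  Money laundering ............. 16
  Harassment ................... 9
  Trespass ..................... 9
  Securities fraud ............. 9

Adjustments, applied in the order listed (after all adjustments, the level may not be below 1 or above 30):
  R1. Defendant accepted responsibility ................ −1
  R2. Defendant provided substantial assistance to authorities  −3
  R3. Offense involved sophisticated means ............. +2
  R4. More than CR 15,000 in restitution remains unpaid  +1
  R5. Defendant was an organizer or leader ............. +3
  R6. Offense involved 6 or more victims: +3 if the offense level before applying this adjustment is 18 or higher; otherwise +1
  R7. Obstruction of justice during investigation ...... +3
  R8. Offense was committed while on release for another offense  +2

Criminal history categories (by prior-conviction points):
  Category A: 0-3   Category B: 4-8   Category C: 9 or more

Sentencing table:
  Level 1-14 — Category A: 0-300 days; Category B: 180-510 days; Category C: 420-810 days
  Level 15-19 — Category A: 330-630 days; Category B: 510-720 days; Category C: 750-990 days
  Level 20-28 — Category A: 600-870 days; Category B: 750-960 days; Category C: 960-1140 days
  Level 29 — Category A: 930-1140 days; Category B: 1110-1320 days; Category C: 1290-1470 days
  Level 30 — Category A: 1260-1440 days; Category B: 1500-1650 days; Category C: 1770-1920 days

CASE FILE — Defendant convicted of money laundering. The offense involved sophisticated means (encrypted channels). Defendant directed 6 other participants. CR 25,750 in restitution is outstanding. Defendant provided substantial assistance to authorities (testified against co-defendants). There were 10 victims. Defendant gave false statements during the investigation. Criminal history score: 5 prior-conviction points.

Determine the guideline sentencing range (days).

Base offense level for money laundering: 16.
R2 applies: 16 − 3 = 13.
R3 applies: 13 + 2 = 15.
R4 applies: 15 + 1 = 16.
R5 applies: 16 + 3 = 19.
R6 applies (level before this adjustment is 19 ≥ 18, so +3): 19 + 3 = 22.
R7 applies: 22 + 3 = 25.
Final offense level: 25.
Criminal history: 5 prior points → Category B (4-8).
Level 25 falls in the 20-28 band.
Grid: Level 20-28 × Category B = 750-960 days.

750-960 days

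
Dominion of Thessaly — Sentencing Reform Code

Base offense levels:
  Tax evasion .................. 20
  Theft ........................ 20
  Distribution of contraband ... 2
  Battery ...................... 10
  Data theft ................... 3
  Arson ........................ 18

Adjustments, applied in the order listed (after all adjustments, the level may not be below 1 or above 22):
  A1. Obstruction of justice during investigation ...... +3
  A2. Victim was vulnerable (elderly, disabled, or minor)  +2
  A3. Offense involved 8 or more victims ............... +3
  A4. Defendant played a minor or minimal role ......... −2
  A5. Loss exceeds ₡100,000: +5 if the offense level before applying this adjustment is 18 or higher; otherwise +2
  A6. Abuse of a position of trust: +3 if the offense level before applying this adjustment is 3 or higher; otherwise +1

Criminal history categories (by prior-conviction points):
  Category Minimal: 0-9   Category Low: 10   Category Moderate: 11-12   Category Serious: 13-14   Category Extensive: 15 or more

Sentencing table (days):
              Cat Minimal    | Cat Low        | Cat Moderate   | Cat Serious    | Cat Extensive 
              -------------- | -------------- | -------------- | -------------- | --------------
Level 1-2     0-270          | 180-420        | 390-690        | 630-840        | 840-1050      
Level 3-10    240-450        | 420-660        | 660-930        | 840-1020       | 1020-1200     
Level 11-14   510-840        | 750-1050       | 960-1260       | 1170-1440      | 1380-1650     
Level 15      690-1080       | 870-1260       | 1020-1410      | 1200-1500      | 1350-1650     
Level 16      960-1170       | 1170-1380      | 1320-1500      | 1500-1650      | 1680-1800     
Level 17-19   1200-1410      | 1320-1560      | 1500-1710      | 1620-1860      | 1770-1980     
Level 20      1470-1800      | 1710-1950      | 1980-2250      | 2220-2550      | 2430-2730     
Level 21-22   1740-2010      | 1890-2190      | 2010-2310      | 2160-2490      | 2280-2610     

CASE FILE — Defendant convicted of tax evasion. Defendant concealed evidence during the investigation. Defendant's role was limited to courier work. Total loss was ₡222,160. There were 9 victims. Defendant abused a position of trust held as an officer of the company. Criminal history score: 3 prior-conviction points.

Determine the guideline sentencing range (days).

Base offense level for tax evasion: 20.
A1 applies: 20 + 3 = 23.
A3 applies: 23 + 3 = 26.
A4 applies: 26 − 2 = 24.
A5 applies (level before this adjustment is 24 ≥ 18, so +5): 24 + 5 = 29.
A6 applies (level before this adjustment is 29 ≥ 3, so +3): 29 + 3 = 32.
Level 32 exceeds the maximum of 22; capped at 22.
Final offense level: 22.
Criminal history: 3 prior points → Category Minimal (0-9).
Level 22 falls in the 21-22 band.
Grid: Level 21-22 × Category Minimal = 1740-2010 days.

1740-2010 days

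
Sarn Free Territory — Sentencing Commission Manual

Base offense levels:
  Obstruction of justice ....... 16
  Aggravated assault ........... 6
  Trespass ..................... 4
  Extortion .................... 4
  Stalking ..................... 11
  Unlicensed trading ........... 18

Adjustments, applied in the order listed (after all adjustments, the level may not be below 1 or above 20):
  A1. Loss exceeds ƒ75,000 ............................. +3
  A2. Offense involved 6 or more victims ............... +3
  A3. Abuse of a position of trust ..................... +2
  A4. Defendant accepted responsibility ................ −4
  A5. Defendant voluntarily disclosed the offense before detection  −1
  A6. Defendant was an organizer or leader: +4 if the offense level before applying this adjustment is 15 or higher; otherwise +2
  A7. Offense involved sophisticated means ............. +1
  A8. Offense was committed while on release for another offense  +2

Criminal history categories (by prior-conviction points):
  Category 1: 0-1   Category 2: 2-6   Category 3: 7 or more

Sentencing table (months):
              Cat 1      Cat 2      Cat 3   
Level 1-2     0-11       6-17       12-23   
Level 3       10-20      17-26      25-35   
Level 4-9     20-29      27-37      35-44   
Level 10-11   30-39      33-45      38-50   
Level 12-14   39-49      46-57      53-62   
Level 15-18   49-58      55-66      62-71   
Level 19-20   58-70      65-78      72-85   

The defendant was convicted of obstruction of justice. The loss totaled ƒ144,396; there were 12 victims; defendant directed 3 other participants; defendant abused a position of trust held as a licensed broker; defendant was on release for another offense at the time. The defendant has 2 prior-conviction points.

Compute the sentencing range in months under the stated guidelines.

65-78 months

Base offense level for obstruction of justice: 16.
A1 applies: 16 + 3 = 19.
A2 applies: 19 + 3 = 22.
A3 applies: 22 + 2 = 24.
A6 applies (level before this adjustment is 24 ≥ 15, so +4): 24 + 4 = 28.
A8 applies: 28 + 2 = 30.
Level 30 exceeds the maximum of 20; capped at 20.
Final offense level: 20.
Criminal history: 2 prior points → Category 2 (2-6).
Level 20 falls in the 19-20 band.
Grid: Level 19-20 × Category 2 = 65-78 months.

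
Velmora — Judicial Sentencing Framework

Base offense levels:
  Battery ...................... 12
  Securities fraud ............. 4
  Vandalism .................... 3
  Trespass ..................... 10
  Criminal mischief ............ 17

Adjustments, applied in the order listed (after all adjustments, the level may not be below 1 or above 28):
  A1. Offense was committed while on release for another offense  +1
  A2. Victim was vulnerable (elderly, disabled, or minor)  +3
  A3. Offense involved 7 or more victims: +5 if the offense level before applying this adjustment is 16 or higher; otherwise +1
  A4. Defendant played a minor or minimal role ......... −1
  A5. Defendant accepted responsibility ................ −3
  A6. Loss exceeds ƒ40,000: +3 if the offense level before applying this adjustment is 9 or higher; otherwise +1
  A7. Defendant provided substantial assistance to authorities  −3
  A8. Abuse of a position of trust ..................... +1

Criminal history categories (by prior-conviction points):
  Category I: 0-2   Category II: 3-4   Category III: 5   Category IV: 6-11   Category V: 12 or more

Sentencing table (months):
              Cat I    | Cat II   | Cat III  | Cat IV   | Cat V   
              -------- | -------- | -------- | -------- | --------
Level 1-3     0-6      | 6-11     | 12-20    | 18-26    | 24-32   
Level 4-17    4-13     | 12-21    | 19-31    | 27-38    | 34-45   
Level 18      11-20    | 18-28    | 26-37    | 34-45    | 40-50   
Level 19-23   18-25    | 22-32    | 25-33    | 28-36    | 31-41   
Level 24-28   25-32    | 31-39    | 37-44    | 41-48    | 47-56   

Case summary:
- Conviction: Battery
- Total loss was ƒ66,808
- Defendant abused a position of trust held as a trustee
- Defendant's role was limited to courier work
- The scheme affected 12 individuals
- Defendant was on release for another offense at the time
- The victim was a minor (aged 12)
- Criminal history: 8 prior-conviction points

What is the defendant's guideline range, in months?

41-48 months

Base offense level for battery: 12.
A1 applies: 12 + 1 = 13.
A2 applies: 13 + 3 = 16.
A3 applies (level before this adjustment is 16 ≥ 16, so +5): 16 + 5 = 21.
A4 applies: 21 − 1 = 20.
A5 does not apply.
A6 applies (level before this adjustment is 20 ≥ 9, so +3): 20 + 3 = 23.
A7 does not apply.
A8 applies: 23 + 1 = 24.
Final offense level: 24.
Criminal history: 8 prior points → Category IV (6-11).
Level 24 falls in the 24-28 band.
Grid: Level 24-28 × Category IV = 41-48 months.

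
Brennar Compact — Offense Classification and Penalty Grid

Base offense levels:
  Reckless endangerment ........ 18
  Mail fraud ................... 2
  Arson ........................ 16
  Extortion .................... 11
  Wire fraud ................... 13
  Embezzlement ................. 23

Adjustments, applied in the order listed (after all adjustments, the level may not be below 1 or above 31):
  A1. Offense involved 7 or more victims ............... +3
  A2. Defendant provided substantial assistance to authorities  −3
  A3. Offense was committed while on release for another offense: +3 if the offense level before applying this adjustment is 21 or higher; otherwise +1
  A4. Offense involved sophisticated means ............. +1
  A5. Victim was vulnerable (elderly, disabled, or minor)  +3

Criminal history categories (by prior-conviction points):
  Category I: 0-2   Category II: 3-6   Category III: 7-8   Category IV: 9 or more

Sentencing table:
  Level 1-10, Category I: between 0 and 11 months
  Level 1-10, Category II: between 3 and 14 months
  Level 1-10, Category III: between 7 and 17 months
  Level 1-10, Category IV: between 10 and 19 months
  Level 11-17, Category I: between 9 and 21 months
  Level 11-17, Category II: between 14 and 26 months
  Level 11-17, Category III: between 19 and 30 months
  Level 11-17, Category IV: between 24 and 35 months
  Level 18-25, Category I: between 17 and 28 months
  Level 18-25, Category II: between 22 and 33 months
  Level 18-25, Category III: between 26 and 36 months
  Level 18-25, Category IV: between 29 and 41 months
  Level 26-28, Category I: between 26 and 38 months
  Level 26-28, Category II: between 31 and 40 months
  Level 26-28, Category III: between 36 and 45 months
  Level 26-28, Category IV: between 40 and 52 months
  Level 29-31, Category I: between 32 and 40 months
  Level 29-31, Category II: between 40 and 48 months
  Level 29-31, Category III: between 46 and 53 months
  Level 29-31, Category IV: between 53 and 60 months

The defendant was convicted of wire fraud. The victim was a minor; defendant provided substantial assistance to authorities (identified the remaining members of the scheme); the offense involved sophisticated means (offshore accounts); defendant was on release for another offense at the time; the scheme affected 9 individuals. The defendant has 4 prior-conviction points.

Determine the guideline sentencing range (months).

22-33 months

Base offense level for wire fraud: 13.
A1 applies: 13 + 3 = 16.
A2 applies: 16 − 3 = 13.
A3 applies (level before this adjustment is 13 < 21, so +1): 13 + 1 = 14.
A4 applies: 14 + 1 = 15.
A5 applies: 15 + 3 = 18.
Final offense level: 18.
Criminal history: 4 prior points → Category II (3-6).
Level 18 falls in the 18-25 band.
Grid: Level 18-25 × Category II = 22-33 months.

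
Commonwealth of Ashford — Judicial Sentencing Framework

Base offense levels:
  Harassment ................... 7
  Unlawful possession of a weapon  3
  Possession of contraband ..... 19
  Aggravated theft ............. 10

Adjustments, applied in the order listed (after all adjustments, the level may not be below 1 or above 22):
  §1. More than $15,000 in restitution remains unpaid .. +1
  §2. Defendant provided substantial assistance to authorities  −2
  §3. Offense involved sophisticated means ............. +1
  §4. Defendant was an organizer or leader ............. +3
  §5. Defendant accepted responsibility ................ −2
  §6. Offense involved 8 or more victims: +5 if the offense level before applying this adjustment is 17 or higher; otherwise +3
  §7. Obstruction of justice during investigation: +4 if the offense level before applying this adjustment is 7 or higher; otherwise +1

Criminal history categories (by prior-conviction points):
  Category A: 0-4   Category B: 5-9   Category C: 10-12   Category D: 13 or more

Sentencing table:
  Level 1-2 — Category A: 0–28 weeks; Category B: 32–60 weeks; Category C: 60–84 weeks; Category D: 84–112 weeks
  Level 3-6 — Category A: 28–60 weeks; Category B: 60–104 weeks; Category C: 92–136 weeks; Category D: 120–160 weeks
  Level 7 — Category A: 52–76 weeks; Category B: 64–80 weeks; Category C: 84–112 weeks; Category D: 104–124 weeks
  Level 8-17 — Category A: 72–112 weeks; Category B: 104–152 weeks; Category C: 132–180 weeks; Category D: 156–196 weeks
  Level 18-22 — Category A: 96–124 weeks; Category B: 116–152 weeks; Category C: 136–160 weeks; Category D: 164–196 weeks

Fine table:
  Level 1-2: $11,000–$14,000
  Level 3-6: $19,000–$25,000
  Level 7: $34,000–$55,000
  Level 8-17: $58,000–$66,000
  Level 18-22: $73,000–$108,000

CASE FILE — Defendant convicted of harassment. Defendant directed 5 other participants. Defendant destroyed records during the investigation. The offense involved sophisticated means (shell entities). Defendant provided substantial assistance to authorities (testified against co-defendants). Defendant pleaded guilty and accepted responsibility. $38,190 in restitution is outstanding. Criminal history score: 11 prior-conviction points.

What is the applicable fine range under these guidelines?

$58,000–$66,000

Base offense level for harassment: 7.
§1 applies: 7 + 1 = 8.
§2 applies: 8 − 2 = 6.
§3 applies: 6 + 1 = 7.
§4 applies: 7 + 3 = 10.
§5 applies: 10 − 2 = 8.
§6 does not apply.
§7 applies (level before this adjustment is 8 ≥ 7, so +4): 8 + 4 = 12.
Final offense level: 12.
Level 12 falls in the 8-17 band.
Fine table: Level 8-17 → $58,000–$66,000.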